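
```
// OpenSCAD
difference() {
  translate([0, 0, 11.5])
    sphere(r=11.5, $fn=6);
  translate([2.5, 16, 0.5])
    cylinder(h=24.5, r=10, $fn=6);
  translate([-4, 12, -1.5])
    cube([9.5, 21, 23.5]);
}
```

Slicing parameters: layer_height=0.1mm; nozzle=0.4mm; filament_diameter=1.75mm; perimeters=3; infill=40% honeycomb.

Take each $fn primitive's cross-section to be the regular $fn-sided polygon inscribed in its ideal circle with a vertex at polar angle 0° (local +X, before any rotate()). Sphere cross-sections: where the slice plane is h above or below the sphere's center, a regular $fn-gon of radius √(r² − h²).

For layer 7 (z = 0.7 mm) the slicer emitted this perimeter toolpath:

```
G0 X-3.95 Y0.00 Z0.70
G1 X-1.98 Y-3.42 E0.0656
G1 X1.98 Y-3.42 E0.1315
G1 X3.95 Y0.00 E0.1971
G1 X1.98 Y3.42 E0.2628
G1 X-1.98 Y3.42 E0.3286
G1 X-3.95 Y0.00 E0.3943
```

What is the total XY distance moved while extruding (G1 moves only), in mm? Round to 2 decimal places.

Sum the Euclidean lengths of each G1 segment: total = 23.71 mm.

23.71 mm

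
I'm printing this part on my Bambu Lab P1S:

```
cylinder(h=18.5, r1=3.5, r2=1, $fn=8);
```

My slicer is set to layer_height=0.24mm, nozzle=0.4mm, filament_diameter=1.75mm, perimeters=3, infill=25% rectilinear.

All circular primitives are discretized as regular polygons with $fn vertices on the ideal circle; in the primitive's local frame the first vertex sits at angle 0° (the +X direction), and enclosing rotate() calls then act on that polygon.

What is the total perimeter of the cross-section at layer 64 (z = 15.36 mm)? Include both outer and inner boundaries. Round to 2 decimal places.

8.72 mm

At z = 15.36 mm: the cone (r1=3.5→r2=1) has section circumradius 1.424 here — a regular 8-gon (perimeter = 2·8·1.424·sin(180°/8) = 8.72 mm). Overall, the cross-section is a single solid region. Total boundary length (outer) = 8.72 mm.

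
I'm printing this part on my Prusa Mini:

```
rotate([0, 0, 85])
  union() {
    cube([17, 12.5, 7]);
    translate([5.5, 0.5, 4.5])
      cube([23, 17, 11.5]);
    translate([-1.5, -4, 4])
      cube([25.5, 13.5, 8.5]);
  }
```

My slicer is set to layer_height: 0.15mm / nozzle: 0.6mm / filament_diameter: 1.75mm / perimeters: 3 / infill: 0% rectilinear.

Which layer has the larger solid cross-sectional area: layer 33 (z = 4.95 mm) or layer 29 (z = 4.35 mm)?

layer 33 (z = 4.95 mm)

Layer 33 (z = 4.95): the cube (footprint 17×12.5) is included at this height (area 212.50 mm²); the cube at (5.5, 0.5) (footprint 23×17) is included at this height (area 391.00 mm²); the 25.5×13.5 cube at (-1.5, -4) contributes its full rectangle (area 344.25 mm²); Taking the union: the regions partially overlap — summed areas 947.75 mm² minus the doubly-counted overlap 362.50 mm² gives 585.25 mm² — area = 585.25 mm²; (rotated 85° about Z; rotation is an isometry so areas/perimeters/island counts are preserved). So its area = 585.25 mm². Layer 29 (z = 4.35): the cube (footprint 17×12.5) is included at this height (area 212.50 mm²); the cube at (5.5, 0.5) is absent (z outside [4.5, 16]); the cube at (-1.5, -4) (footprint 25.5×13.5) is included at this height (area 344.25 mm²); Merging all regions: the regions partially overlap — summed areas 556.75 mm² minus the doubly-counted overlap 161.50 mm² gives 395.25 mm² — area = 395.25 mm²; (rotated 85° about Z; rotation is an isometry so areas/perimeters/island counts are preserved). So its area = 395.25 mm². Layer 33 is larger (585.25 vs 395.25 mm²).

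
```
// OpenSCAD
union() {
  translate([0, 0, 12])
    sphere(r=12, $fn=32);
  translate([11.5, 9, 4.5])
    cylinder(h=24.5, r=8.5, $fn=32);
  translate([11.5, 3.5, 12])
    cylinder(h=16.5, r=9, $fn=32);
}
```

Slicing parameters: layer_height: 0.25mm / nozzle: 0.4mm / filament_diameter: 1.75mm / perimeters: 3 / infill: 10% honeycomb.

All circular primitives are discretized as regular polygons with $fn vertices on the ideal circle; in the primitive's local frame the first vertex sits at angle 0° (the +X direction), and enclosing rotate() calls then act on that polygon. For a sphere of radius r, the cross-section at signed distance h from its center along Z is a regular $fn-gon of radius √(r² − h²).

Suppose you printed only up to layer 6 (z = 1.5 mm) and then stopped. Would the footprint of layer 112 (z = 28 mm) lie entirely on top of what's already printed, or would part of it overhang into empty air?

part overhangs

Compare the two slices. At z = 1.5: the sphere: section is a regular 32-gon, circumradius = √(r²−h²) = √(12²−10.5²) = 5.809 (area = (32/2)·5.809²·sin(360°/32) = 105.35 mm²); the cylinder at (11.5, 9) is absent (z outside [4.5, 29]); the cylinder at (11.5, 3.5) is absent (z outside [12, 28.5]); Combining (union): only the r=12 sphere is present, so the union is just that shape — area = 105.35 mm². At z = 28: the sphere is not intersected at this z (|z−center|=16.000 > r=12); the r=8.5 cylinder at (11.5, 9) gives a regular 32-gon of circumradius 8.5 (constant along its height) (area = (32/2)·8.500²·sin(360°/32) = 225.52 mm²); the r=9 cylinder at (11.5, 3.5) contributes a regular 32-gon of circumradius 9 (area = (32/2)·9.000²·sin(360°/32) = 252.84 mm²); Combining (union): the regions partially overlap — summed areas 478.36 mm² minus the doubly-counted overlap 144.43 mm² gives 333.94 mm² — area = 333.94 mm². Checking containment: at z = 28 the cross-section extends beyond the z = 1.5 cross-section by about 318.45 mm².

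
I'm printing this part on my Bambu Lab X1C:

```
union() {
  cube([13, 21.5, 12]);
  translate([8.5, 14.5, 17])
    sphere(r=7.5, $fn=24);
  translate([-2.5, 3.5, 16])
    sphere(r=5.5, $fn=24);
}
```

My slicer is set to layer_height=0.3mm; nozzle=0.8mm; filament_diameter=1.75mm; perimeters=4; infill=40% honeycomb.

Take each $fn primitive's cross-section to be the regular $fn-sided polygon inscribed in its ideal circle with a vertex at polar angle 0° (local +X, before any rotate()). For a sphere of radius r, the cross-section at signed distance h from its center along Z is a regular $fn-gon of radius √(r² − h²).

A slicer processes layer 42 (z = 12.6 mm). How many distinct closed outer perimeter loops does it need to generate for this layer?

At z = 12.6 mm: the cube is absent (z outside [0, 12]); the sphere at (8.5, 14.5): section is a regular 24-gon, circumradius = √(r²−h²) = √(7.5²−4.4²) = 6.074; the r=5.5 sphere at (-2.5, 3.5) contributes a regular 24-gon of circumradius √(5.5²−3.4²) = 4.323; Taking the union: the 2 present regions are separate (no shared area or edge), so areas and boundary lengths simply add and each stays a separate island — 2 connected regions. The result has 2 disconnected regions.

2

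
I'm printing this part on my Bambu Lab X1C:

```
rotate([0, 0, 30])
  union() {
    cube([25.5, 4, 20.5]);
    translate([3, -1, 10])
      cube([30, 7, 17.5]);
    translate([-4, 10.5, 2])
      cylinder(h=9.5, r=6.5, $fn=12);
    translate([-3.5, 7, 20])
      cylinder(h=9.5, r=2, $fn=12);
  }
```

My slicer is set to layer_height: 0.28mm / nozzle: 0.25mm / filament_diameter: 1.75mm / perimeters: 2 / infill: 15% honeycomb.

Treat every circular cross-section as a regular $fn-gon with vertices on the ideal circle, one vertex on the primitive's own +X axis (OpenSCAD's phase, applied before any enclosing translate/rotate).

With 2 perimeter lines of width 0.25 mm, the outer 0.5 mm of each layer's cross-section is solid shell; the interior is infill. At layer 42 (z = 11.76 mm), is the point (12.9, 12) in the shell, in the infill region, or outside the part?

At z = 11.76 mm: the 25.5×4 cube contributes its full rectangle; the cube at (3, -1) (footprint 30×7) is included at this height; the cylinder at (-4, 10.5) is not intersected at this z (z outside [2, 11.5]); the cylinder at (-3.5, 7) is absent (z outside [20, 29.5]); Merging all regions: the regions partially overlap (shared area 90.00 mm²), so overlapping operands fuse into one piece — 1 connected region; (whole slice rotated 30° about Z — lengths, areas and connectivity unchanged). Overall, the cross-section is a single solid region. Undo the 30° rotation: the query point maps to (17.172, 3.942) in the un-rotated model frame. The nearest boundary edge runs (3.00, 6.00)→(33.00, 6.00); distance from the point to it = 2.06 mm. The point is inside the cross-section and 2.06 mm from the nearest boundary — more than the 0.5 mm shell width (2 × 0.25), so it's in the infill interior.

infill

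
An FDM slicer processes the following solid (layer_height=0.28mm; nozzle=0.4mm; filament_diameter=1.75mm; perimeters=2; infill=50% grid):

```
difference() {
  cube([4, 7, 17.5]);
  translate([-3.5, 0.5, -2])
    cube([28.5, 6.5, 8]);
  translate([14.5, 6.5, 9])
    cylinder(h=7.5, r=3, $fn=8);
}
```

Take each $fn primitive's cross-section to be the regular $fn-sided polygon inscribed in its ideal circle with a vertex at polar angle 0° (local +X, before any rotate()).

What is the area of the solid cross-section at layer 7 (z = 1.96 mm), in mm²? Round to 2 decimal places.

At z = 1.96 mm: the 4×7 cube contributes its full rectangle (area 28.00 mm²); the cube at (-3.5, 0.5) (footprint 28.5×6.5) is included at this height (area 185.25 mm²); the cylinder at (14.5, 6.5) is absent (z outside [9, 16.5]); Taking the first minus the rest: starting from the 4×7 cube (28.00 mm²), the 28.5×6.5 cube at (-3.5, 0.5) partially overlaps it — only the 26.00 mm² overlap (of its 185.25 mm²) is removed, clipping the outline — area = 2.00 mm². Overall, the cross-section is a single solid region. Net area = 2.00 mm².

2.00 mm²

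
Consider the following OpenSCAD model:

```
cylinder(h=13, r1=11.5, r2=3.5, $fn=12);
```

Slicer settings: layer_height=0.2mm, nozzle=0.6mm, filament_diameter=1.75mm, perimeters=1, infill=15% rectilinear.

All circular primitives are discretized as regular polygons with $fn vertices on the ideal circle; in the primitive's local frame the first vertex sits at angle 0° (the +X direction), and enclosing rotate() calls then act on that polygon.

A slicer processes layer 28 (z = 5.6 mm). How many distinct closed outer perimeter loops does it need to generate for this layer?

At z = 5.6 mm: the cone: at t=0.431 of its height the radius interpolates to r₁+(r₂−r₁)t = 8.054, giving a regular 12-gon of that circumradius. The result has 1 disconnected region.

1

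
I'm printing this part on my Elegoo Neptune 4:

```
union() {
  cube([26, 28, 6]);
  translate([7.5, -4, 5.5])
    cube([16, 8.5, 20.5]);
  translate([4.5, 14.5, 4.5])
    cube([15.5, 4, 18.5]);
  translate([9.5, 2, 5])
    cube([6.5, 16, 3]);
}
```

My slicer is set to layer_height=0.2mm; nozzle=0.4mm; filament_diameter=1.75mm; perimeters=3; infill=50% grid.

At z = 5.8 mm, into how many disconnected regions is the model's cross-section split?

1

At z = 5.8 mm: the cube is present — its section is the full 26×28 rectangle; the cube at (7.5, -4) (footprint 16×8.5) is included at this height; the cube at (4.5, 14.5) (footprint 15.5×4) is included at this height; the cube at (9.5, 2) (footprint 6.5×16) is included at this height; Taking the union: the regions partially overlap (shared area 238.00 mm²), so overlapping operands fuse into one piece — 1 connected region. The result has 1 disconnected region.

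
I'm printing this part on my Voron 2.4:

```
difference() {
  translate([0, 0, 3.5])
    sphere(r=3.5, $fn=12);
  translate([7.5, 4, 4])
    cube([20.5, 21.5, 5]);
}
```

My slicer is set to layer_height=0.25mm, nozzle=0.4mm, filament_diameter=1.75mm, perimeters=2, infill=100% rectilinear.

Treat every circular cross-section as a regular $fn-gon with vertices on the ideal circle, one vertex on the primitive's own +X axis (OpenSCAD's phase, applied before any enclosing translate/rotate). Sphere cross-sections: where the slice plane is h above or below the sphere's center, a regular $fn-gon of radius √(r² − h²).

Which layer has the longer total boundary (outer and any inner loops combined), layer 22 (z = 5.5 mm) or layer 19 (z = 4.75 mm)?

Layer 22 (z = 5.5): the r=3.5 sphere contributes a regular 12-gon of circumradius √(3.5²−2²) = 2.872 (perimeter = 2·12·2.872·sin(180°/12) = 17.84 mm); the 20.5×21.5 cube at (7.5, 4) contributes its full rectangle (perimeter 84.00 mm); After the difference (first − rest): starting from the r=3.5 sphere, the 20.5×21.5 cube at (7.5, 4) misses the remaining region (no effect) — boundary = 17.84 mm. So its perimeter = 17.84 mm. Layer 19 (z = 4.75): the r=3.5 sphere contributes a regular 12-gon of circumradius √(3.5²−1.25²) = 3.269 (perimeter = 2·12·3.269·sin(180°/12) = 20.31 mm); the cube at (7.5, 4) (footprint 20.5×21.5) is included at this height (perimeter 84.00 mm); After the difference (first − rest): starting from the r=3.5 sphere, the 20.5×21.5 cube at (7.5, 4) misses the remaining region (no effect) — boundary = 20.31 mm. So its perimeter = 20.31 mm. Layer 19 is larger (20.31 vs 17.84 mm).

layer 19 (z = 4.75 mm)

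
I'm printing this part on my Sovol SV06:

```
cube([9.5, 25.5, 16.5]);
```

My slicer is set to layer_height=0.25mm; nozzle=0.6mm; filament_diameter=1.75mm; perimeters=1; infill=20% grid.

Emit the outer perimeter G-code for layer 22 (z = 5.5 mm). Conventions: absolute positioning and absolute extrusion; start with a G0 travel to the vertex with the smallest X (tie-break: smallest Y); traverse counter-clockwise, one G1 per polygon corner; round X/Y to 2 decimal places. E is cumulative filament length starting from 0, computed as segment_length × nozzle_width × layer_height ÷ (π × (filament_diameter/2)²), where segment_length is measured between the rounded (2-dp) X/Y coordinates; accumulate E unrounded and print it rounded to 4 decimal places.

G0 X0.00 Y0.00 Z5.50
G1 X9.50 Y0.00 E0.5924
G1 X9.50 Y25.50 E2.1827
G1 X0.00 Y25.50 E2.7751
G1 X0.00 Y0.00 E4.3654

At z = 5.5 mm: the 9.5×25.5 cube contributes its full rectangle. The outline is a single polygon with 4 vertices. Extrusion per mm of travel: 0.6 × 0.25 / (π × 0.875²) = 0.062363. Accumulating E over each segment gives final E = 4.3654.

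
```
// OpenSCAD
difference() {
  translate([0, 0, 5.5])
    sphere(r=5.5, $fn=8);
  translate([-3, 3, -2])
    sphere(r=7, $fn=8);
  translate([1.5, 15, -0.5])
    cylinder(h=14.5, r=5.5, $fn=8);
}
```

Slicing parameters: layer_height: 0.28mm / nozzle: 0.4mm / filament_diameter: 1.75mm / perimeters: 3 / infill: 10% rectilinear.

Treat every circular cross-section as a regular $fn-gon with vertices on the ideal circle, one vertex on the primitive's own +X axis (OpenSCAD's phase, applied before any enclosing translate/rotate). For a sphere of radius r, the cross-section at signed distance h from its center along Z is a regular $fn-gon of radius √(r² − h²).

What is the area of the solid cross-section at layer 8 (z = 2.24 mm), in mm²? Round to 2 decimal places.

At z = 2.24 mm: the sphere: section is a regular 8-gon, circumradius = √(r²−h²) = √(5.5²−3.26²) = 4.430 (area = (8/2)·4.430²·sin(360°/8) = 55.50 mm²); the r=7 sphere at (-3, 3) slices to a regular 8-gon of circumradius 5.570 (√(r²−h²) with h=4.24 from center) (area = (8/2)·5.570²·sin(360°/8) = 87.74 mm²); the r=5.5 cylinder at (1.5, 15) gives a regular 8-gon of circumradius 5.5 (constant along its height) (area = (8/2)·5.500²·sin(360°/8) = 85.56 mm²); After the difference (first − rest): starting from the r=5.5 sphere (55.50 mm²), the r=7 sphere at (-3, 3) partially overlaps it — only the 31.36 mm² overlap (of its 87.74 mm²) is removed, clipping the outline; the r=5.5 cylinder at (1.5, 15) misses the remaining region (no effect) — area = 24.14 mm². Overall, the cross-section is a single solid region. Net area = 24.14 mm².

24.14 mm²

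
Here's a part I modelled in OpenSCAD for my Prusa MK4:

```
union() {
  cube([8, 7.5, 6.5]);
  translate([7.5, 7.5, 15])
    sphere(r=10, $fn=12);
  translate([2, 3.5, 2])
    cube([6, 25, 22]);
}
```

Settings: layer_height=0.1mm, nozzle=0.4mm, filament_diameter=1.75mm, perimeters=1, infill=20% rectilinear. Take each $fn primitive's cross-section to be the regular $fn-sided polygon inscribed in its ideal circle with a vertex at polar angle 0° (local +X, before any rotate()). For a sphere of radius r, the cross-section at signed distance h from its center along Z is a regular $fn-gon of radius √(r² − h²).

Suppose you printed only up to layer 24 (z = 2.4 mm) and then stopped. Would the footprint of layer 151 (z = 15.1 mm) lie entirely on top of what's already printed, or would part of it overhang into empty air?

part overhangs

Compare the two slices. At z = 2.4: the 8×7.5 cube contributes its full rectangle (area 60.00 mm²); the sphere at (7.5, 7.5) is absent (|z−center|=12.600 > r=10); the 6×25 cube at (2, 3.5) contributes its full rectangle (area 150.00 mm²); Merging all regions: the regions partially overlap — summed areas 210.00 mm² minus the doubly-counted overlap 24.00 mm² gives 186.00 mm² — area = 186.00 mm². At z = 15.1: the cube is not intersected at this z (z outside [0, 6.5]); the r=10 sphere at (7.5, 7.5) slices to a regular 12-gon of circumradius 9.999 (√(r²−h²) with h=0.1 from center) (area = (12/2)·9.999²·sin(360°/12) = 299.97 mm²); the cube at (2, 3.5) (footprint 6×25) is included at this height (area 150.00 mm²); Combining (union): the regions partially overlap — summed areas 449.97 mm² minus the doubly-counted overlap 79.82 mm² gives 370.15 mm² — area = 370.15 mm². Checking containment: at z = 15.1 the cross-section extends beyond the z = 2.4 cross-section by about 185.05 mm².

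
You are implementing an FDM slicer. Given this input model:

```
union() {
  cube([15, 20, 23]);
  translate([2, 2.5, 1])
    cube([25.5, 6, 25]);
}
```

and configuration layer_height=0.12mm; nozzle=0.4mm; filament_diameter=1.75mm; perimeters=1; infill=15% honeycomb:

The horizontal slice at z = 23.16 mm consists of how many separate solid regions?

1

At z = 23.16 mm: the cube is absent (z outside [0, 23]); the 25.5×6 cube at (2, 2.5) contributes its full rectangle; Combining (union): only the 25.5×6 cube at (2, 2.5) is present, so the union is just that shape — 1 connected region. The result has 1 disconnected region.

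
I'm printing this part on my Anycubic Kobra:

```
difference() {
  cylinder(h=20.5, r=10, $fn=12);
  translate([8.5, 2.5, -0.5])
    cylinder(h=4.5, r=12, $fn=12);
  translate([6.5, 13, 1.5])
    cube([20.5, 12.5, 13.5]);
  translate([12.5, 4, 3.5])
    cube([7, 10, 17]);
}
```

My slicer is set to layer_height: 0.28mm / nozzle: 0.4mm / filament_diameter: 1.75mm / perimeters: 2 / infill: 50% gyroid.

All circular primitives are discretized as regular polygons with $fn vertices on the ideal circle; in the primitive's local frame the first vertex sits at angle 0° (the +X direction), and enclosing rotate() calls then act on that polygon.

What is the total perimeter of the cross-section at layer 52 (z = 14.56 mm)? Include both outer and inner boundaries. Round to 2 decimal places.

62.12 mm

At z = 14.56 mm: the r=10 cylinder contributes a regular 12-gon of circumradius 10 (perimeter = 2·12·10.000·sin(180°/12) = 62.12 mm); the cylinder at (8.5, 2.5) is not intersected at this z (z outside [-0.5, 4]); the cube at (6.5, 13) is present — its section is the full 20.5×12.5 rectangle (perimeter 66.00 mm); the cube at (12.5, 4) (footprint 7×10) is included at this height (perimeter 34.00 mm); After the difference (first − rest): starting from the r=10 cylinder, the 20.5×12.5 cube at (6.5, 13) misses the remaining region (no effect); the 7×10 cube at (12.5, 4) misses the remaining region (no effect) — boundary = 62.12 mm. Overall, the cross-section is a single solid region. Total boundary length (outer) = 62.12 mm.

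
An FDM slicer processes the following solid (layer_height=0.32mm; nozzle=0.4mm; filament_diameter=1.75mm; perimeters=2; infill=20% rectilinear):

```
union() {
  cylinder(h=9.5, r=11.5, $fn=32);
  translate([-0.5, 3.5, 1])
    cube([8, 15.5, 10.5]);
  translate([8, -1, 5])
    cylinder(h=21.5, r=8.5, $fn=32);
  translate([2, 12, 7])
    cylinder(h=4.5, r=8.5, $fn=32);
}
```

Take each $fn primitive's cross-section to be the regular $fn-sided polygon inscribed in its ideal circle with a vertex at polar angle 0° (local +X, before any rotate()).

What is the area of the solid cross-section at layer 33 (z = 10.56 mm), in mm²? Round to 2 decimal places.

435.42 mm²

At z = 10.56 mm: the cylinder is not intersected at this z (z outside [0, 9.5]); the 8×15.5 cube at (-0.5, 3.5) contributes its full rectangle (area 124.00 mm²); the r=8.5 cylinder at (8, -1) gives a regular 32-gon of circumradius 8.5 (constant along its height) (area = (32/2)·8.500²·sin(360°/32) = 225.52 mm²); the cylinder at (2, 12): section is a regular 32-gon, circumradius r=8.5 (area = (32/2)·8.500²·sin(360°/32) = 225.52 mm²); Combining (union): the regions partially overlap — summed areas 575.05 mm² minus the doubly-counted overlap 139.63 mm² gives 435.42 mm² — area = 435.42 mm². Overall, the cross-section is a single solid region. Net area = 435.42 mm².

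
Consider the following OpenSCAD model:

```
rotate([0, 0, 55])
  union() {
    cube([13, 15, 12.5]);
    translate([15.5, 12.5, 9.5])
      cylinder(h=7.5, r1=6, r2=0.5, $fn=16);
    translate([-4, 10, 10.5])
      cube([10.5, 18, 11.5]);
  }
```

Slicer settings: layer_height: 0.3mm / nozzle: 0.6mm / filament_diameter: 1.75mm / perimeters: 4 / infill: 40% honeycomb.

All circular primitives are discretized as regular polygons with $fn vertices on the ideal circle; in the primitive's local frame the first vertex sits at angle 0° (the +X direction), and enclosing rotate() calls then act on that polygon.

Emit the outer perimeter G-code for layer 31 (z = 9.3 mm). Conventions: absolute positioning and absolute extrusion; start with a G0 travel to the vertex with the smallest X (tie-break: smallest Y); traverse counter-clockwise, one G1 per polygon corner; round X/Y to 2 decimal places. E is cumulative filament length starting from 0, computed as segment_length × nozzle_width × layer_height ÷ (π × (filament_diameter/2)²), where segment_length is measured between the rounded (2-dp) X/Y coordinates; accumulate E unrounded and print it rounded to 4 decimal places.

G0 X-12.29 Y8.60 Z9.30
G1 X0.00 Y0.00 E1.1225
G1 X7.46 Y10.65 E2.0956
G1 X-4.83 Y19.25 E3.2182
G1 X-12.29 Y8.60 E4.1912

At z = 9.3 mm: the cube (footprint 13×15) is included at this height; the cone at (15.5, 12.5) does not reach this height (z outside [9.5, 17]); the cube at (-4, 10) does not reach this height (z outside [10.5, 22]); Combining (union): only the 13×15 cube is present, so the union is just that shape — 1 connected region; (whole slice rotated 55° about Z — lengths, areas and connectivity unchanged). The outline is a single polygon with 4 vertices. Extrusion per mm of travel: 0.6 × 0.3 / (π × 0.875²) = 0.074835. Accumulating E over each segment gives final E = 4.1912.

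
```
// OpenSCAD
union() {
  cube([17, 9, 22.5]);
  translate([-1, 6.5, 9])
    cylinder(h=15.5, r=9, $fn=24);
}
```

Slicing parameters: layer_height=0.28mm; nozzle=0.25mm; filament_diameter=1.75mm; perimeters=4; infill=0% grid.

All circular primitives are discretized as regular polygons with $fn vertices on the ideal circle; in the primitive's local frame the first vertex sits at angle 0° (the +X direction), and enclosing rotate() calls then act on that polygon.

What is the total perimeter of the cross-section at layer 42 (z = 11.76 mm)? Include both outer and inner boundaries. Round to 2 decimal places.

76.77 mm

At z = 11.76 mm: the cube (footprint 17×9) is included at this height (perimeter 52.00 mm); the r=9 cylinder at (-1, 6.5) gives a regular 24-gon of circumradius 9 (constant along its height) (perimeter = 2·24·9.000·sin(180°/24) = 56.39 mm); Merging all regions: the regions partially overlap (shared area 65.63 mm²), so the edge portions inside another operand are dropped and the merged outline is re-measured after clipping — boundary = 76.77 mm. Overall, the cross-section is a single solid region. Total boundary length (outer) = 76.77 mm.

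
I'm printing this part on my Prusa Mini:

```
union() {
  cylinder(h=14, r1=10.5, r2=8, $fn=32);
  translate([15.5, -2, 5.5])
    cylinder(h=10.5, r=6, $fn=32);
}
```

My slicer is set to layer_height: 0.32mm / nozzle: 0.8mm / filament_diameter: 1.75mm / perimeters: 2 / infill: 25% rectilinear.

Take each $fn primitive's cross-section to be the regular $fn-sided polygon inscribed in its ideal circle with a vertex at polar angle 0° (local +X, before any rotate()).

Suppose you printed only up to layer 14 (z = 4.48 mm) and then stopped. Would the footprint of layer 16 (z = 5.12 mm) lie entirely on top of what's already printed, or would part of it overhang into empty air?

entirely on top

Compare the two slices. At z = 4.48: the cone: at t=0.320 of its height the radius interpolates to r₁+(r₂−r₁)t = 9.700, giving a regular 32-gon of that circumradius (area = (32/2)·9.700²·sin(360°/32) = 293.70 mm²); the cylinder at (15.5, -2) is absent (z outside [5.5, 16]); Merging all regions: only the cone is present, so the union is just that shape — area = 293.70 mm². At z = 5.12: the cone contributes a regular 32-gon of circumradius 9.586 (interpolated between r1=10.5 and r2=8 at t=0.366) (area = (32/2)·9.586²·sin(360°/32) = 286.82 mm²); the cylinder at (15.5, -2) is not intersected at this z (z outside [5.5, 16]); Combining (union): only the cone is present, so the union is just that shape — area = 286.82 mm². Checking containment: the cross-section at z = 5.12 is a subset of the cross-section at z = 4.48.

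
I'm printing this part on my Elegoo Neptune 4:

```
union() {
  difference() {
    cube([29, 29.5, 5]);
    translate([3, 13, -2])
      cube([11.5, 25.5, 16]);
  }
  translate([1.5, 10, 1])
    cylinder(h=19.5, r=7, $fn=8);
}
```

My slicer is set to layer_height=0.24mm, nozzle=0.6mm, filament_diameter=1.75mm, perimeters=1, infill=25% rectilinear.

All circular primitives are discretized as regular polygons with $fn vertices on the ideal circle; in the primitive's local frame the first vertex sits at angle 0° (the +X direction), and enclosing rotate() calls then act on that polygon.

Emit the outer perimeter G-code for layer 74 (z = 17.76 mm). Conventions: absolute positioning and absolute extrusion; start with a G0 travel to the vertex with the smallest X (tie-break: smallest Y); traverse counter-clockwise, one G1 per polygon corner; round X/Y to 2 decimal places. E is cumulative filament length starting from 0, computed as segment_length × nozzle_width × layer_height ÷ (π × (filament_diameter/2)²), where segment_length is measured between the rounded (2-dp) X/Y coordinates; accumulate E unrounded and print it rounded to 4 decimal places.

G0 X-5.50 Y10.00 Z17.76
G1 X-3.45 Y5.05 E0.3208
G1 X1.50 Y3.00 E0.6415
G1 X6.45 Y5.05 E0.9623
G1 X8.50 Y10.00 E1.2830
G1 X6.45 Y14.95 E1.6038
G1 X1.50 Y17.00 E1.9245
G1 X-3.45 Y14.95 E2.2453
G1 X-5.50 Y10.00 E2.5661

At z = 17.76 mm: the cube is not intersected at this z (z outside [0, 5]); the cube at (3, 13) is absent (z outside [-2, 14]); Subtracting the remaining from the first: the first operand is absent here, so nothing remains; the cylinder at (1.5, 10): section is a regular 8-gon, circumradius r=7; Combining (union): only the r=7 cylinder at (1.5, 10) is present, so the union is just that shape — 1 connected region. The outline is a single polygon with 8 vertices. Extrusion per mm of travel: 0.6 × 0.24 / (π × 0.875²) = 0.059868. Accumulating E over each segment gives final E = 2.5661.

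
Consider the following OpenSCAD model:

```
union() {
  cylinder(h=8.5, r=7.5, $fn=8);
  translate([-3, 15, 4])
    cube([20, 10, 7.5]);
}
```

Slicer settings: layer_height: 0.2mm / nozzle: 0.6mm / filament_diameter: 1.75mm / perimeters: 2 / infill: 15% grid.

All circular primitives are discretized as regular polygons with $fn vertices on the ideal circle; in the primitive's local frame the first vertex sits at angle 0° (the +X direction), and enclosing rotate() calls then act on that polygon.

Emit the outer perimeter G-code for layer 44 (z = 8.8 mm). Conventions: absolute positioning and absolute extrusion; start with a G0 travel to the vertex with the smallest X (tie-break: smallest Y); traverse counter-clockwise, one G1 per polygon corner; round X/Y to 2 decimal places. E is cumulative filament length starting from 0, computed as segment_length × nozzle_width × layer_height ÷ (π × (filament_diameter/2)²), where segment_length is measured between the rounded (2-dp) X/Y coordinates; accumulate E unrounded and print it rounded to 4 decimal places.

G0 X-3.00 Y15.00 Z8.80
G1 X17.00 Y15.00 E0.9978
G1 X17.00 Y25.00 E1.4967
G1 X-3.00 Y25.00 E2.4945
G1 X-3.00 Y15.00 E2.9934

At z = 8.8 mm: the cylinder does not reach this height (z outside [0, 8.5]); the cube at (-3, 15) (footprint 20×10) is included at this height; Combining (union): only the 20×10 cube at (-3, 15) is present, so the union is just that shape — 1 connected region. The outline is a single polygon with 4 vertices. Extrusion per mm of travel: 0.6 × 0.2 / (π × 0.875²) = 0.049890. Accumulating E over each segment gives final E = 2.9934.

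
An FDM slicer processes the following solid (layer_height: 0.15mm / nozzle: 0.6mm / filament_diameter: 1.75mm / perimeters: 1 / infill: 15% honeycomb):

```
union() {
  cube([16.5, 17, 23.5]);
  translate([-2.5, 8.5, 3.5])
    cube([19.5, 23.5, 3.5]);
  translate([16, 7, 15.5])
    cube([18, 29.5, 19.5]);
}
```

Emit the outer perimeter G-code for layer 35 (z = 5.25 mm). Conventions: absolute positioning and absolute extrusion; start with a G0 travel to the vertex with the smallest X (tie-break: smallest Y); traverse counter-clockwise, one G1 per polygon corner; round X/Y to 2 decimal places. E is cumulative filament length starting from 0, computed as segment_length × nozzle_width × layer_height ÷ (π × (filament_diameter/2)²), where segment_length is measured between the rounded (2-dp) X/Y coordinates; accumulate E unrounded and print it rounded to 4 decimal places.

At z = 5.25 mm: the cube is present — its section is the full 16.5×17 rectangle; the cube at (-2.5, 8.5) is present — its section is the full 19.5×23.5 rectangle; the cube at (16, 7) is not intersected at this z (z outside [15.5, 35]); Merging all regions: the regions partially overlap (shared area 140.25 mm²), so overlapping operands fuse into one piece — 1 connected region. The outline is a single polygon with 8 vertices. Extrusion per mm of travel: 0.6 × 0.15 / (π × 0.875²) = 0.037418. Accumulating E over each segment gives final E = 3.8540.

G0 X-2.50 Y8.50 Z5.25
G1 X0.00 Y8.50 E0.0935
G1 X0.00 Y0.00 E0.4116
G1 X16.50 Y0.00 E1.0290
G1 X16.50 Y8.50 E1.3470
G1 X17.00 Y8.50 E1.3657
G1 X17.00 Y32.00 E2.2451
G1 X-2.50 Y32.00 E2.9747
G1 X-2.50 Y8.50 E3.8540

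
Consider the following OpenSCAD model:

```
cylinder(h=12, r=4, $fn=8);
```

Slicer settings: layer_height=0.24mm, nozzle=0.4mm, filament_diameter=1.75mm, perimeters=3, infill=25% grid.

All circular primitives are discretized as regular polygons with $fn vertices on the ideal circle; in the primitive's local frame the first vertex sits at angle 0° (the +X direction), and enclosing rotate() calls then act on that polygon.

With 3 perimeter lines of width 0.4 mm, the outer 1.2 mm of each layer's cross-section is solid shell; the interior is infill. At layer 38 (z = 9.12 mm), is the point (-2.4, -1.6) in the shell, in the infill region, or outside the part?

shell

At z = 9.12 mm: the r=4 cylinder gives a regular 8-gon of circumradius 4 (constant along its height). Overall, the cross-section is a single solid region. The nearest boundary edge runs (-4.00, 0.00)→(-2.83, -2.83); distance from the point to it = 0.87 mm. The point is inside the cross-section, 0.87 mm from the nearest boundary — within the 1.2 mm shell band (3 × 0.4).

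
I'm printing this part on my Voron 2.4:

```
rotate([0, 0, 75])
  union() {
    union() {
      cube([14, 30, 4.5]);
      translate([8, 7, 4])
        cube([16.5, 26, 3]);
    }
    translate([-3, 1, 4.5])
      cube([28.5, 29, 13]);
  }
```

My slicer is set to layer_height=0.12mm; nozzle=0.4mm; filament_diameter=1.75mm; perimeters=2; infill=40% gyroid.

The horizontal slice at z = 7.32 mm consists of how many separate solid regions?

1

At z = 7.32 mm: the cube is absent (z outside [0, 4.5]); the cube at (8, 7) does not reach this height (z outside [4, 7]); Combining (union): nothing is present at this height; the cube at (-3, 1) (footprint 28.5×29) is included at this height; Combining (union): only the 28.5×29 cube at (-3, 1) is present, so the union is just that shape — 1 connected region; (whole slice rotated 75° about Z — lengths, areas and connectivity unchanged). The result has 1 disconnected region.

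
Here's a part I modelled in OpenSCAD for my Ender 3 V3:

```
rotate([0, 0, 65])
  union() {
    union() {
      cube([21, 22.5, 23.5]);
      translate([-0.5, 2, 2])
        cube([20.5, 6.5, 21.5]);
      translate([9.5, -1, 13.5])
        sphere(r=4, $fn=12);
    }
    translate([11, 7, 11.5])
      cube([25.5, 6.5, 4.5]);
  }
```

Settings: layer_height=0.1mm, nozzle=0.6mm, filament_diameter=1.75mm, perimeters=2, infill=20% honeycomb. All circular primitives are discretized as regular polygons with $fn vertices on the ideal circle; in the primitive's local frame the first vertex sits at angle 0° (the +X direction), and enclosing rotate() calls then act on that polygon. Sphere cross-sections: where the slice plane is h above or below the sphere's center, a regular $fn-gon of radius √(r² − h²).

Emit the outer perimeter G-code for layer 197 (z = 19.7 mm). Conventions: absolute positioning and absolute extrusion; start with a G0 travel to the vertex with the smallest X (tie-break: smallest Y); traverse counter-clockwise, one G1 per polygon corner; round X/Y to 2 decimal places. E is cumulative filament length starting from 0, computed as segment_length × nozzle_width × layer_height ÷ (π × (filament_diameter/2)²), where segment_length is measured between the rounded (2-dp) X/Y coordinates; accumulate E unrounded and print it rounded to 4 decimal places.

G0 X-20.39 Y9.51 Z19.70
G1 X-7.70 Y3.59 E0.3493
G1 X-7.91 Y3.14 E0.3617
G1 X-2.02 Y0.39 E0.5238
G1 X-1.81 Y0.85 E0.5365
G1 X0.00 Y0.00 E0.5863
G1 X8.87 Y19.03 E1.1101
G1 X-11.52 Y28.54 E1.6713
G1 X-20.39 Y9.51 E2.1951

At z = 19.7 mm: the 21×22.5 cube contributes its full rectangle; the cube at (-0.5, 2) (footprint 20.5×6.5) is included at this height; the sphere at (9.5, -1) does not reach this height (|z−center|=6.200 > r=4); Merging all regions: the regions partially overlap (shared area 130.00 mm²), so overlapping operands fuse into one piece — 1 connected region; the cube at (11, 7) is not intersected at this z (z outside [11.5, 16]); Combining (union): only the result so far is present, so the union is just that shape — 1 connected region; (whole slice rotated 65° about Z — lengths, areas and connectivity unchanged). The outline is a single polygon with 8 vertices. Extrusion per mm of travel: 0.6 × 0.1 / (π × 0.875²) = 0.024945. Accumulating E over each segment gives final E = 2.1951.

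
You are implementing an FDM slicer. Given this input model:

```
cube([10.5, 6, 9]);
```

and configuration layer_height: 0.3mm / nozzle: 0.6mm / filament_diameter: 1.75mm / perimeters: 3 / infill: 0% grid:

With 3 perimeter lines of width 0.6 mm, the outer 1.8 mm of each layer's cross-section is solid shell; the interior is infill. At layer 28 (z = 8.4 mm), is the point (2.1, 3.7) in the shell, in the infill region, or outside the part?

infill

At z = 8.4 mm: the 10.5×6 cube contributes its full rectangle. Overall, the cross-section is a single solid region. The nearest boundary edge runs (0.00, 6.00)→(0.00, 0.00); distance from the point to it = 2.10 mm. The point is inside the cross-section and 2.10 mm from the nearest boundary — more than the 1.8 mm shell width (3 × 0.6), so it's in the infill interior.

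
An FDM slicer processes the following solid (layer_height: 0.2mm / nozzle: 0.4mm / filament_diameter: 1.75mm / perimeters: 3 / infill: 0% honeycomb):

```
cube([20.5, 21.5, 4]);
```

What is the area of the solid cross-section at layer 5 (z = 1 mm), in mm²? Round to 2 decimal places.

440.75 mm²

At z = 1 mm: the 20.5×21.5 cube contributes its full rectangle (area 440.75 mm²). Overall, the cross-section is a single solid region. Net area = 440.75 mm².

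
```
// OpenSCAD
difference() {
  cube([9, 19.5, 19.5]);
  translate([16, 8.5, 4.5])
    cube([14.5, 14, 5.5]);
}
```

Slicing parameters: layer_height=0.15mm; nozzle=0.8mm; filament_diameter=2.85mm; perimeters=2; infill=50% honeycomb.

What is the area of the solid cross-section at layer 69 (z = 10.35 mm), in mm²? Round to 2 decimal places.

At z = 10.35 mm: the cube is present — its section is the full 9×19.5 rectangle (area 175.50 mm²); the cube at (16, 8.5) does not reach this height (z outside [4.5, 10]); After the difference (first − rest): none of the subtracted shapes is present at this height, so the 9×19.5 cube is unchanged — area = 175.50 mm². Overall, the cross-section is a single solid region. Net area = 175.50 mm².

175.50 mm²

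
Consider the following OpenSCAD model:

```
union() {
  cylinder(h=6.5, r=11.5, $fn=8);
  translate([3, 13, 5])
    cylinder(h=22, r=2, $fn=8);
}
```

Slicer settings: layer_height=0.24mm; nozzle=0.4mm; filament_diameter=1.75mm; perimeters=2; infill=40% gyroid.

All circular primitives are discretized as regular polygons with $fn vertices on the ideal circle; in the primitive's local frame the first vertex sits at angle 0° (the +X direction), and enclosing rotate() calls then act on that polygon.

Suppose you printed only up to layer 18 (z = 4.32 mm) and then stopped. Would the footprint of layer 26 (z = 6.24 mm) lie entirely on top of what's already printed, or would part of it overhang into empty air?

part overhangs

Compare the two slices. At z = 4.32: the cylinder: section is a regular 8-gon, circumradius r=11.5 (area = (8/2)·11.500²·sin(360°/8) = 374.06 mm²); the cylinder at (3, 13) is absent (z outside [5, 27]); Taking the union: only the r=11.5 cylinder is present, so the union is just that shape — area = 374.06 mm². At z = 6.24: the r=11.5 cylinder gives a regular 8-gon of circumradius 11.5 (constant along its height) (area = (8/2)·11.500²·sin(360°/8) = 374.06 mm²); the r=2 cylinder at (3, 13) gives a regular 8-gon of circumradius 2 (constant along its height) (area = (8/2)·2.000²·sin(360°/8) = 11.31 mm²); Combining (union): the 2 present regions are separate (no shared area or edge), so areas and boundary lengths simply add and each stays a separate island — area = 385.37 mm². Checking containment: at z = 6.24 the cross-section extends beyond the z = 4.32 cross-section by about 11.31 mm².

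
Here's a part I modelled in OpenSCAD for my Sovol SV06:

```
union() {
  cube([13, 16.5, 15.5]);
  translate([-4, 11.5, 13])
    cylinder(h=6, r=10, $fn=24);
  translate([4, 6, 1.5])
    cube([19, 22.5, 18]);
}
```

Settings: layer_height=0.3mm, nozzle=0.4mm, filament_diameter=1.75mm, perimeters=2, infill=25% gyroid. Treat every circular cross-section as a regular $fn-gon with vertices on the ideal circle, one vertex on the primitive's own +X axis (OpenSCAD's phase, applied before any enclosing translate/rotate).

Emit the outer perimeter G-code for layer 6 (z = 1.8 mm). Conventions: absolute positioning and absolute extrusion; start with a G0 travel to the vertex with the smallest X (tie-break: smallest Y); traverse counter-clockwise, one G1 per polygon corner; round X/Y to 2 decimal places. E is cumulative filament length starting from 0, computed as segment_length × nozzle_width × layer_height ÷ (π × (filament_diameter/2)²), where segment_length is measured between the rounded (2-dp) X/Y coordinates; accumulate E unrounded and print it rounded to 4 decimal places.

G0 X0.00 Y0.00 Z1.80
G1 X13.00 Y0.00 E0.6486
G1 X13.00 Y6.00 E0.9479
G1 X23.00 Y6.00 E1.4468
G1 X23.00 Y28.50 E2.5693
G1 X4.00 Y28.50 E3.5173
G1 X4.00 Y16.50 E4.1159
G1 X0.00 Y16.50 E4.3155
G1 X0.00 Y0.00 E5.1387

At z = 1.8 mm: the cube is present — its section is the full 13×16.5 rectangle; the cylinder at (-4, 11.5) is absent (z outside [13, 19]); the cube at (4, 6) (footprint 19×22.5) is included at this height; Combining (union): the regions partially overlap (shared area 94.50 mm²), so overlapping operands fuse into one piece — 1 connected region. The outline is a single polygon with 8 vertices. Extrusion per mm of travel: 0.4 × 0.3 / (π × 0.875²) = 0.049890. Accumulating E over each segment gives final E = 5.1387.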